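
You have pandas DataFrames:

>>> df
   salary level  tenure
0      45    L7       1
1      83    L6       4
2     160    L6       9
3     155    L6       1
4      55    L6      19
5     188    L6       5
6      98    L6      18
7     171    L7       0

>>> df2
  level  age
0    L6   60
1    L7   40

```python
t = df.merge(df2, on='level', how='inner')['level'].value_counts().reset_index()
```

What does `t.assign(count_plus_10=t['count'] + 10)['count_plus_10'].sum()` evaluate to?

merge on 'level' (how='inner') → 8 rows:
   salary level  tenure  age
0      45    L7       1   40
1      83    L6       4   60
2     160    L6       9   60
3     155    L6       1   60
4      55    L6      19   60
5     188    L6       5   60
6      98    L6      18   60
7     171    L7       0   40
value_counts of level:
level
L6    6
L7    2
Name: count, dtype: int64
reset_index():
  level  count
0    L6      6
1    L7      2
add column count_plus_10 = t['count'] + 10:
  level  count  count_plus_10
0    L6      6             16
1    L7      2             12

28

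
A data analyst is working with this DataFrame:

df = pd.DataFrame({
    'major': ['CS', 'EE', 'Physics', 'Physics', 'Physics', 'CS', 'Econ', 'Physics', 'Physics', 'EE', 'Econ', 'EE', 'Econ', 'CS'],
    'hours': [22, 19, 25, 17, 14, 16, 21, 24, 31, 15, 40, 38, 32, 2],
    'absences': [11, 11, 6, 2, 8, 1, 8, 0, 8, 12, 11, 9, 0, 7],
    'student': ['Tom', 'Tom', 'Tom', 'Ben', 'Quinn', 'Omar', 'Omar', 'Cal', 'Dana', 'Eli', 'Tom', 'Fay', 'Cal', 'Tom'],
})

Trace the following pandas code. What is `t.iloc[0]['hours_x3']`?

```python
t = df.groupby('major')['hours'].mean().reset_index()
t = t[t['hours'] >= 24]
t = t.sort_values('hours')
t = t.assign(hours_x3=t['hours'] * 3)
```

group by major, mean of hours:
major
CS         13.333333
EE         24.000000
Econ       31.000000
Physics    22.200000
Name: hours, dtype: float64
reset_index():
     major      hours
0       CS  13.333333
1       EE  24.000000
2     Econ  31.000000
3  Physics  22.200000
filter rows where hours >= 24:
  major  hours
1    EE   24.0
2  Econ   31.0
sort by hours:
  major  hours
1    EE   24.0
2  Econ   31.0
add column hours_x3 = t['hours'] * 3:
  major  hours  hours_x3
1    EE   24.0      72.0
2  Econ   31.0      93.0
Then the value at position 0, column 'hours_x3': 72.0

72.0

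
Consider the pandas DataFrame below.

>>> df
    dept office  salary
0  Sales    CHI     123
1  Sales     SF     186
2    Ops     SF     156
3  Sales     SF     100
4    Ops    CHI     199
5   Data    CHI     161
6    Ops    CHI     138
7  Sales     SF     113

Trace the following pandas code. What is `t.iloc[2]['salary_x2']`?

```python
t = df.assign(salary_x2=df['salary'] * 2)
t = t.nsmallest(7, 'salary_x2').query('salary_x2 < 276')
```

add column salary_x2 = df['salary'] * 2:
    dept office  salary  salary_x2
0  Sales    CHI     123        246
1  Sales     SF     186        372
2    Ops     SF     156        312
3  Sales     SF     100        200
4    Ops    CHI     199        398
5   Data    CHI     161        322
6    Ops    CHI     138        276
7  Sales     SF     113        226
take 7 rows with smallest salary_x2:
    dept office  salary  salary_x2
3  Sales     SF     100        200
7  Sales     SF     113        226
0  Sales    CHI     123        246
6    Ops    CHI     138        276
2    Ops     SF     156        312
5   Data    CHI     161        322
1  Sales     SF     186        372
filter rows where salary_x2 < 276:
    dept office  salary  salary_x2
3  Sales     SF     100        200
7  Sales     SF     113        226
0  Sales    CHI     123        246

246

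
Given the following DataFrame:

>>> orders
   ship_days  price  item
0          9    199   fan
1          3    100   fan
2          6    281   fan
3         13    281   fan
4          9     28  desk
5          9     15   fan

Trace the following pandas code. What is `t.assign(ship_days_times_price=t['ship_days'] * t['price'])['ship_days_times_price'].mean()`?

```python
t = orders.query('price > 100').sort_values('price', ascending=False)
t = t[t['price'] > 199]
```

filter rows where price > 100:
   ship_days  price item
0          9    199  fan
2          6    281  fan
3         13    281  fan
sort by price descending:
   ship_days  price item
2          6    281  fan
3         13    281  fan
0          9    199  fan
filter rows where price > 199:
   ship_days  price item
2          6    281  fan
3         13    281  fan
add column ship_days_times_price = t['ship_days'] * t['price']:
   ship_days  price item  ship_days_times_price
2          6    281  fan                   1686
3         13    281  fan                   3653
Taking the mean of column 'ship_days_times_price' gives 2669.5.

2669.5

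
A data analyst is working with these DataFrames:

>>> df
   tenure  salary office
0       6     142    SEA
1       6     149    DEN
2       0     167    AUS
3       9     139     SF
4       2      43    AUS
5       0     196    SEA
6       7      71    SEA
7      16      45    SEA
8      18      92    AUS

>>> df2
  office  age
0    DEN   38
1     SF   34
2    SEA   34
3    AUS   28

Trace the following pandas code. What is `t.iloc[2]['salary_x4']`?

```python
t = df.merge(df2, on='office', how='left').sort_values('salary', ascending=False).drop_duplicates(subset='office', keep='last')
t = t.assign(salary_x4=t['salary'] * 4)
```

180

merge on 'office' (how='left') → 9 rows:
   tenure  salary office  age
0       6     142    SEA   34
1       6     149    DEN   38
2       0     167    AUS   28
3       9     139     SF   34
4       2      43    AUS   28
5       0     196    SEA   34
6       7      71    SEA   34
7      16      45    SEA   34
8      18      92    AUS   28
sort by salary descending:
   tenure  salary office  age
5       0     196    SEA   34
2       0     167    AUS   28
1       6     149    DEN   38
0       6     142    SEA   34
3       9     139     SF   34
8      18      92    AUS   28
6       7      71    SEA   34
7      16      45    SEA   34
4       2      43    AUS   28
drop duplicate office (keep=last):
   tenure  salary office  age
1       6     149    DEN   38
3       9     139     SF   34
7      16      45    SEA   34
4       2      43    AUS   28
add column salary_x4 = t['salary'] * 4:
   tenure  salary office  age  salary_x4
1       6     149    DEN   38        596
3       9     139     SF   34        556
7      16      45    SEA   34        180
4       2      43    AUS   28        172
Then the value at position 2, column 'salary_x4': 180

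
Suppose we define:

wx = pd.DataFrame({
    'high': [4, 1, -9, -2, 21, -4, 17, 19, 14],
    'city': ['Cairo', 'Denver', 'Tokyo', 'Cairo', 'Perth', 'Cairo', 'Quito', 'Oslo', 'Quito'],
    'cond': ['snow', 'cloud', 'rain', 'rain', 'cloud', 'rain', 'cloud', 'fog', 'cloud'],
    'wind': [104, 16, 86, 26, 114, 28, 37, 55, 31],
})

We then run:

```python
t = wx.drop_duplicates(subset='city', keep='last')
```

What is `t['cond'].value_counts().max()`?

3

drop duplicate city (keep=last):
   high    city   cond  wind
1     1  Denver  cloud    16
2    -9   Tokyo   rain    86
4    21   Perth  cloud   114
5    -4   Cairo   rain    28
7    19    Oslo    fog    55
8    14   Quito  cloud    31
value_counts of cond:
cond
cloud    3
rain     2
fog      1
Name: count, dtype: int64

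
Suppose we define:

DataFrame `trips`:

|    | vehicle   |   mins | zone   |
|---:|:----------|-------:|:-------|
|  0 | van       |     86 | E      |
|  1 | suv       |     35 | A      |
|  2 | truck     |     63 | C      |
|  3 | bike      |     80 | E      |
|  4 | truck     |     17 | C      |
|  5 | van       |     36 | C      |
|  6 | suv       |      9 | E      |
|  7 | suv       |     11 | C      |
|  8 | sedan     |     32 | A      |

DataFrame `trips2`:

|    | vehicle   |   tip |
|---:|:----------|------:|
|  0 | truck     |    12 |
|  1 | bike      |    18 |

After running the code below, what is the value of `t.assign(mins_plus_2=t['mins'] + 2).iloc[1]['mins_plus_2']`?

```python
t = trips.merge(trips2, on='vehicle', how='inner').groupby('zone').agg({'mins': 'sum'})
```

82

merge on 'vehicle' (how='inner') → 3 rows:
  vehicle  mins zone  tip
0   truck    63    C   12
1    bike    80    E   18
2   truck    17    C   12
group by zone, sum of mins:
      mins
zone      
C       80
E       80
add column mins_plus_2 = t['mins'] + 2:
      mins  mins_plus_2
zone                   
C       80           82
E       80           82
Reading off the value at position 1, column 'mins_plus_2', we get 82.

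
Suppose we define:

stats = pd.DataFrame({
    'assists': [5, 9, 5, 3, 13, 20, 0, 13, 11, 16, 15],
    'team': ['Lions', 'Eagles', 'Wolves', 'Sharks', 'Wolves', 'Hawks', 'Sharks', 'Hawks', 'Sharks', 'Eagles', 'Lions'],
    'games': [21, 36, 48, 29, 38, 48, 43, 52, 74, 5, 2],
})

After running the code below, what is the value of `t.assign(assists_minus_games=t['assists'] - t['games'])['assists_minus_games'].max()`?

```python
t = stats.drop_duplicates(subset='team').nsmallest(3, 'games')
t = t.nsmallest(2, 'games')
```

-16

drop duplicate team (keep=first):
   assists    team  games
0        5   Lions     21
1        9  Eagles     36
2        5  Wolves     48
3        3  Sharks     29
5       20   Hawks     48
take 3 rows with smallest games:
   assists    team  games
0        5   Lions     21
3        3  Sharks     29
1        9  Eagles     36
take 2 rows with smallest games:
   assists    team  games
0        5   Lions     21
3        3  Sharks     29
add column assists_minus_games = t['assists'] - t['games']:
   assists    team  games  assists_minus_games
0        5   Lions     21                  -16
3        3  Sharks     29                  -26
Reading off the max of column 'assists_minus_games', we get -16.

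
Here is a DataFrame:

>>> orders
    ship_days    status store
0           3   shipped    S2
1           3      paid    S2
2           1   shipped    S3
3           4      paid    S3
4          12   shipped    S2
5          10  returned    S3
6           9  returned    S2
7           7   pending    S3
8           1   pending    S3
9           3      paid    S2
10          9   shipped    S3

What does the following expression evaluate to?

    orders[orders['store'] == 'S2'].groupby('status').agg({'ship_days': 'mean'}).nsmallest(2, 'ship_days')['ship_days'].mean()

filter rows where store == 'S2':
   ship_days    status store
0          3   shipped    S2
1          3      paid    S2
4         12   shipped    S2
6          9  returned    S2
9          3      paid    S2
group by status, mean of ship_days:
          ship_days
status             
paid            3.0
returned        9.0
shipped         7.5
take 2 rows with smallest ship_days:
         ship_days
status            
paid           3.0
shipped        7.5

5.25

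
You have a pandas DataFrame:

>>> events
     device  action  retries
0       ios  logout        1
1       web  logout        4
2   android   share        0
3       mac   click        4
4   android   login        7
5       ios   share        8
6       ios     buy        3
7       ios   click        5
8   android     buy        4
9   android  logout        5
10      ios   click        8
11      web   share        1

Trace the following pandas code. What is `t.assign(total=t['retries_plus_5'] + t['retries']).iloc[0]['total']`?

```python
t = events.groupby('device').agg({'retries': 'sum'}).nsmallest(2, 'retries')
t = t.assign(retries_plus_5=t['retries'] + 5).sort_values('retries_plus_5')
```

group by device, sum of retries:
         retries
device          
android       16
ios           25
mac            4
web            5
take 2 rows with smallest retries:
        retries
device         
mac           4
web           5
add column retries_plus_5 = t['retries'] + 5:
        retries  retries_plus_5
device                         
mac           4               9
web           5              10
sort by retries_plus_5:
        retries  retries_plus_5
device                         
mac           4               9
web           5              10
add column total = t['retries_plus_5'] + t['retries']:
        retries  retries_plus_5  total
device                                
mac           4               9     13
web           5              10     15

13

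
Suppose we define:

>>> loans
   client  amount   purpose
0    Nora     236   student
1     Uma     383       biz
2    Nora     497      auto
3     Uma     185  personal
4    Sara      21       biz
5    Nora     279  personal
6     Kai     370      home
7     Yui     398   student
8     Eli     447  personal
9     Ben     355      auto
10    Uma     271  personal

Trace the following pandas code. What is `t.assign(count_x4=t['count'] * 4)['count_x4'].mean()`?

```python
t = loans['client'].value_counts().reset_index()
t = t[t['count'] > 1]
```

value_counts of client:
client
Nora    3
Uma     3
Sara    1
Kai     1
Yui     1
Eli     1
Ben     1
Name: count, dtype: int64
reset_index():
  client  count
0   Nora      3
1    Uma      3
2   Sara      1
3    Kai      1
4    Yui      1
5    Eli      1
6    Ben      1
filter rows where count > 1:
  client  count
0   Nora      3
1    Uma      3
add column count_x4 = t['count'] * 4:
  client  count  count_x4
0   Nora      3        12
1    Uma      3        12

12.0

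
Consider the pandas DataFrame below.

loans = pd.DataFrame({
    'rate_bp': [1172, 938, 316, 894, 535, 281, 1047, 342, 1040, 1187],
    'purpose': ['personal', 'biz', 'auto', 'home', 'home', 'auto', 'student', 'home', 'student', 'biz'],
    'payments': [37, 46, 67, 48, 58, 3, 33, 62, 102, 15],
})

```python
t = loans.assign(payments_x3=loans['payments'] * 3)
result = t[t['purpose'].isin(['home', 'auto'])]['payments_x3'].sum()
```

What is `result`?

add column payments_x3 = loans['payments'] * 3:
   rate_bp   purpose  payments  payments_x3
0     1172  personal        37          111
1      938       biz        46          138
2      316      auto        67          201
3      894      home        48          144
4      535      home        58          174
5      281      auto         3            9
6     1047   student        33           99
7      342      home        62          186
8     1040   student       102          306
9     1187       biz        15           45
filter rows where purpose in ['home', 'auto']:
   rate_bp purpose  payments  payments_x3
2      316    auto        67          201
3      894    home        48          144
4      535    home        58          174
5      281    auto         3            9
7      342    home        62          186
Taking the sum of column 'payments_x3' gives 714.

714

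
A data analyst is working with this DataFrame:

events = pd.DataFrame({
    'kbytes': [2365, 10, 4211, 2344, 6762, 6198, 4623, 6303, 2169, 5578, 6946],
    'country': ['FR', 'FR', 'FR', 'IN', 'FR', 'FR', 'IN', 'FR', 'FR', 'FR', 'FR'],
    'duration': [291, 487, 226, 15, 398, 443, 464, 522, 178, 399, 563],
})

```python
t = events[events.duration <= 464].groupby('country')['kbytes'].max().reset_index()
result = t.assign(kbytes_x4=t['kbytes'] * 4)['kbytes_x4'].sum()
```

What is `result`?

45540

filter rows where duration <= 464:
   kbytes country  duration
0    2365      FR       291
2    4211      FR       226
3    2344      IN        15
4    6762      FR       398
5    6198      FR       443
6    4623      IN       464
8    2169      FR       178
9    5578      FR       399
group by country, max of kbytes:
country
FR    6762
IN    4623
Name: kbytes, dtype: int64
reset_index():
  country  kbytes
0      FR    6762
1      IN    4623
add column kbytes_x4 = t['kbytes'] * 4:
  country  kbytes  kbytes_x4
0      FR    6762      27048
1      IN    4623      18492
The sum of column 'kbytes_x4' is 45540.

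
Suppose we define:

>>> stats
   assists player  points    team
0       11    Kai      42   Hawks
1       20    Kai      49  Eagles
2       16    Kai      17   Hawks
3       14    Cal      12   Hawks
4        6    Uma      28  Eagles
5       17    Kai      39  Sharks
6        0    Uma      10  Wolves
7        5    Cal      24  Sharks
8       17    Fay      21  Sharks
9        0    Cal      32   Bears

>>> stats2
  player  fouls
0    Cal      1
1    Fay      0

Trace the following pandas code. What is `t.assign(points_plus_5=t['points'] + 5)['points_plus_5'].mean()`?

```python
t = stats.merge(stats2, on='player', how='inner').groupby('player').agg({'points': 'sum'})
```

49.5

merge on 'player' (how='inner') → 4 rows:
   assists player  points    team  fouls
0       14    Cal      12   Hawks      1
1        5    Cal      24  Sharks      1
2       17    Fay      21  Sharks      0
3        0    Cal      32   Bears      1
group by player, sum of points:
        points
player        
Cal         68
Fay         21
add column points_plus_5 = t['points'] + 5:
        points  points_plus_5
player                       
Cal         68             73
Fay         21             26
Reading off the mean of column 'points_plus_5', we get 49.5.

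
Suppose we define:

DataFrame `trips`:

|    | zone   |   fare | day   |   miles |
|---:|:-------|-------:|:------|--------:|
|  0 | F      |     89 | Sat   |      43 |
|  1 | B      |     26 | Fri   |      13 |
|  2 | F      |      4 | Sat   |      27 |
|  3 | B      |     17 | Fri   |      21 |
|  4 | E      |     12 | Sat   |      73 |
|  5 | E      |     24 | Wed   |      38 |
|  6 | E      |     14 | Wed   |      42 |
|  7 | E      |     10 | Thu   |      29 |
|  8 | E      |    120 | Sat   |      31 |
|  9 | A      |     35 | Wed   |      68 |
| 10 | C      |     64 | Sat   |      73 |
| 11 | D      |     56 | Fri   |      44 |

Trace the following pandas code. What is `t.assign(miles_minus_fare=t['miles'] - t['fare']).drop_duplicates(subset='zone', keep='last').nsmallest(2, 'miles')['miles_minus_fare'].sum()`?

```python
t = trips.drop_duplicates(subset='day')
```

6

drop duplicate day (keep=first):
  zone  fare  day  miles
0    F    89  Sat     43
1    B    26  Fri     13
5    E    24  Wed     38
7    E    10  Thu     29
add column miles_minus_fare = t['miles'] - t['fare']:
  zone  fare  day  miles  miles_minus_fare
0    F    89  Sat     43               -46
1    B    26  Fri     13               -13
5    E    24  Wed     38                14
7    E    10  Thu     29                19
drop duplicate zone (keep=last):
  zone  fare  day  miles  miles_minus_fare
0    F    89  Sat     43               -46
1    B    26  Fri     13               -13
7    E    10  Thu     29                19
take 2 rows with smallest miles:
  zone  fare  day  miles  miles_minus_fare
1    B    26  Fri     13               -13
7    E    10  Thu     29                19
Then the sum of column 'miles_minus_fare': 6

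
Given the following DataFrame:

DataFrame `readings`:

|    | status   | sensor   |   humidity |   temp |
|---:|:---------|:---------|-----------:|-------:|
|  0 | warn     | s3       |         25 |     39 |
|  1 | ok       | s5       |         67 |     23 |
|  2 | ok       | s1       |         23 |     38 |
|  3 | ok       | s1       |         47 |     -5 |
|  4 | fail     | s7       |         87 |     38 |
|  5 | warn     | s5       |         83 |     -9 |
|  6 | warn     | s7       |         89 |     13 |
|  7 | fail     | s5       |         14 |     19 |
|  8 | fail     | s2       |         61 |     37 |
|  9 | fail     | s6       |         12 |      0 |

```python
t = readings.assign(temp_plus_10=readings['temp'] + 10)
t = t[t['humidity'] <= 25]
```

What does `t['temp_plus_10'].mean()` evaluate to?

add column temp_plus_10 = readings['temp'] + 10:
  status sensor  humidity  temp  temp_plus_10
0   warn     s3        25    39            49
1     ok     s5        67    23            33
2     ok     s1        23    38            48
3     ok     s1        47    -5             5
4   fail     s7        87    38            48
5   warn     s5        83    -9             1
6   warn     s7        89    13            23
7   fail     s5        14    19            29
8   fail     s2        61    37            47
9   fail     s6        12     0            10
filter rows where humidity <= 25:
  status sensor  humidity  temp  temp_plus_10
0   warn     s3        25    39            49
2     ok     s1        23    38            48
7   fail     s5        14    19            29
9   fail     s6        12     0            10
Finally, mean of column 'temp_plus_10' = 34.0.

34.0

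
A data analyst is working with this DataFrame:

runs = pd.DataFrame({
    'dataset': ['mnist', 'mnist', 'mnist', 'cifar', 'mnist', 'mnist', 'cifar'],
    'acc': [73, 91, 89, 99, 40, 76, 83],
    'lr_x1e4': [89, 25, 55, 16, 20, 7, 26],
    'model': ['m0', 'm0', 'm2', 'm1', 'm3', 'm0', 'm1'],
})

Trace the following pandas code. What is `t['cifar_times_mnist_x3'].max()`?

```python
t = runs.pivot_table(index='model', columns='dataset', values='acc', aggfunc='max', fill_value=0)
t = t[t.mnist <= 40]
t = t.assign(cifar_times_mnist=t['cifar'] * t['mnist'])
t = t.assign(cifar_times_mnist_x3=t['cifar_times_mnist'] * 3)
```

pivot: rows=model, cols=dataset, max(acc):
dataset  cifar  mnist
model                
m0           0     91
m1          99      0
m2           0     89
m3           0     40
filter rows where mnist <= 40:
dataset  cifar  mnist
model                
m1          99      0
m3           0     40
add column cifar_times_mnist = t['cifar'] * t['mnist']:
dataset  cifar  mnist  cifar_times_mnist
model                                   
m1          99      0                  0
m3           0     40                  0
add column cifar_times_mnist_x3 = t['cifar_times_mnist'] * 3:
dataset  cifar  mnist  cifar_times_mnist  cifar_times_mnist_x3
model                                                         
m1          99      0                  0                     0
m3           0     40                  0                     0
Finally, max of column 'cifar_times_mnist_x3' = 0.

0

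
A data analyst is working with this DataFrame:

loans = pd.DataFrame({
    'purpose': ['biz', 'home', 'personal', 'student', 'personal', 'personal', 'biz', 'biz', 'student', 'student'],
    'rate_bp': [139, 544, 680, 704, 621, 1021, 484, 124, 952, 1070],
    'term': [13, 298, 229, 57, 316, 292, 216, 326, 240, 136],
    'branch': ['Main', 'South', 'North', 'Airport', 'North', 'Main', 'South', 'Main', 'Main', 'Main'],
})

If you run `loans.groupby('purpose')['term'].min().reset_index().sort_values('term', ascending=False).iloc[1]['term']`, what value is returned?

group by purpose, min of term:
purpose
biz          13
home        298
personal    229
student      57
Name: term, dtype: int64
reset_index():
    purpose  term
0       biz    13
1      home   298
2  personal   229
3   student    57
sort by term descending:
    purpose  term
1      home   298
2  personal   229
3   student    57
0       biz    13
The value at position 1, column 'term' is 229.

229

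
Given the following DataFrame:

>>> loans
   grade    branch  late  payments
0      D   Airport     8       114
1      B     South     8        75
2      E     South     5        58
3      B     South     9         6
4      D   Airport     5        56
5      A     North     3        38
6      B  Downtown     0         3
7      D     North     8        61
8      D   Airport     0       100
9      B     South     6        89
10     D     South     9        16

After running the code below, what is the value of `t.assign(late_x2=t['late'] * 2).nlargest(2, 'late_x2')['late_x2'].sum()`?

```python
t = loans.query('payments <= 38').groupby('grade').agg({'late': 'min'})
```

filter rows where payments <= 38:
   grade    branch  late  payments
3      B     South     9         6
5      A     North     3        38
6      B  Downtown     0         3
10     D     South     9        16
group by grade, min of late:
       late
grade      
A         3
B         0
D         9
add column late_x2 = t['late'] * 2:
       late  late_x2
grade               
A         3        6
B         0        0
D         9       18
take 2 rows with largest late_x2:
       late  late_x2
grade               
D         9       18
A         3        6
Reading off the sum of column 'late_x2', we get 24.

24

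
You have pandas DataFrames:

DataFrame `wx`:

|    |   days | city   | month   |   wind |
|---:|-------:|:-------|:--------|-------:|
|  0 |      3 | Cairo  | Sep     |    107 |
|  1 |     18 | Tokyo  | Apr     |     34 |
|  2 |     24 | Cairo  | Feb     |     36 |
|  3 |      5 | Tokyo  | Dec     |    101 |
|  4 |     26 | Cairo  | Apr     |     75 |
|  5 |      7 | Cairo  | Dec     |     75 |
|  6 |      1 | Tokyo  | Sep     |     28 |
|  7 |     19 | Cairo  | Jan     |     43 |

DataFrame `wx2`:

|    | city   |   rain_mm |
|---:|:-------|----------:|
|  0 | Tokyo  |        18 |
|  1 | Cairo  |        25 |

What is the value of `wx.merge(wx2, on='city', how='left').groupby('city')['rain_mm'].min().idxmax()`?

Cairo

merge on 'city' (how='left') → 8 rows:
   days   city month  wind  rain_mm
0     3  Cairo   Sep   107       25
1    18  Tokyo   Apr    34       18
2    24  Cairo   Feb    36       25
3     5  Tokyo   Dec   101       18
4    26  Cairo   Apr    75       25
5     7  Cairo   Dec    75       25
6     1  Tokyo   Sep    28       18
7    19  Cairo   Jan    43       25
group by city, min of rain_mm:
city
Cairo    25
Tokyo    18
Name: rain_mm, dtype: int64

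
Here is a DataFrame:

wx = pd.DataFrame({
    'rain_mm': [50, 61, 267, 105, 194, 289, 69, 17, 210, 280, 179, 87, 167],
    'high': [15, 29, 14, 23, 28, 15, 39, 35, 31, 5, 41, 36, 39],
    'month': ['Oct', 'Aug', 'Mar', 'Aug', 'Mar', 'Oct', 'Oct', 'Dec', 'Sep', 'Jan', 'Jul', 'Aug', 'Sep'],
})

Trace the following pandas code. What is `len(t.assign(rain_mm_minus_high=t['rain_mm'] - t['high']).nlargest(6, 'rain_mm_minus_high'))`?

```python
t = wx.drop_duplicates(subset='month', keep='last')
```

6

drop duplicate month (keep=last):
    rain_mm  high month
4       194    28   Mar
6        69    39   Oct
7        17    35   Dec
9       280     5   Jan
10      179    41   Jul
11       87    36   Aug
12      167    39   Sep
add column rain_mm_minus_high = t['rain_mm'] - t['high']:
    rain_mm  high month  rain_mm_minus_high
4       194    28   Mar                 166
6        69    39   Oct                  30
7        17    35   Dec                 -18
9       280     5   Jan                 275
10      179    41   Jul                 138
11       87    36   Aug                  51
12      167    39   Sep                 128
take 6 rows with largest rain_mm_minus_high:
    rain_mm  high month  rain_mm_minus_high
9       280     5   Jan                 275
4       194    28   Mar                 166
10      179    41   Jul                 138
12      167    39   Sep                 128
11       87    36   Aug                  51
6        69    39   Oct                  30
Finally, number of rows = 6.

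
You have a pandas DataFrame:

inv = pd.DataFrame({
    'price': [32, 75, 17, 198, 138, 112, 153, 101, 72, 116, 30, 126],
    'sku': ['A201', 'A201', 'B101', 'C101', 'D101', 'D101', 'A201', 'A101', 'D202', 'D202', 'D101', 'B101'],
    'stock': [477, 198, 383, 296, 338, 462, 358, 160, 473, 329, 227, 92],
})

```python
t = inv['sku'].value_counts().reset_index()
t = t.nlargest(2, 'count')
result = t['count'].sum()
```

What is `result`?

value_counts of sku:
sku
A201    3
D101    3
B101    2
D202    2
C101    1
A101    1
Name: count, dtype: int64
reset_index():
    sku  count
0  A201      3
1  D101      3
2  B101      2
3  D202      2
4  C101      1
5  A101      1
take 2 rows with largest count:
    sku  count
0  A201      3
1  D101      3
Reading off the sum of column 'count', we get 6.

6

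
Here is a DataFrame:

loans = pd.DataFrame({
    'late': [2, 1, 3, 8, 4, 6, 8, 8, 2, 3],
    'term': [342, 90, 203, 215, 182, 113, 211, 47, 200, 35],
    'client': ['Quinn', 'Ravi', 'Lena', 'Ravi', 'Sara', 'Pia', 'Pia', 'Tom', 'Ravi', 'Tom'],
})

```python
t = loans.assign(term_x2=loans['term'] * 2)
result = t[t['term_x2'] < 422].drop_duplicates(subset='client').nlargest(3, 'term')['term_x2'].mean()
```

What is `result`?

add column term_x2 = loans['term'] * 2:
   late  term client  term_x2
0     2   342  Quinn      684
1     1    90   Ravi      180
2     3   203   Lena      406
3     8   215   Ravi      430
4     4   182   Sara      364
5     6   113    Pia      226
6     8   211    Pia      422
7     8    47    Tom       94
8     2   200   Ravi      400
9     3    35    Tom       70
filter rows where term_x2 < 422:
   late  term client  term_x2
1     1    90   Ravi      180
2     3   203   Lena      406
4     4   182   Sara      364
5     6   113    Pia      226
7     8    47    Tom       94
8     2   200   Ravi      400
9     3    35    Tom       70
drop duplicate client (keep=first):
   late  term client  term_x2
1     1    90   Ravi      180
2     3   203   Lena      406
4     4   182   Sara      364
5     6   113    Pia      226
7     8    47    Tom       94
take 3 rows with largest term:
   late  term client  term_x2
2     3   203   Lena      406
4     4   182   Sara      364
5     6   113    Pia      226

332.0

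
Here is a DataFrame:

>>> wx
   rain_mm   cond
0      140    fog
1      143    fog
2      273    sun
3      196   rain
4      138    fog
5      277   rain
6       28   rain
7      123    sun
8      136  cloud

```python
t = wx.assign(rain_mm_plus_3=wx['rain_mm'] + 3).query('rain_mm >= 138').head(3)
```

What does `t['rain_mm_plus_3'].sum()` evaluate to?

565

add column rain_mm_plus_3 = wx['rain_mm'] + 3:
   rain_mm   cond  rain_mm_plus_3
0      140    fog             143
1      143    fog             146
2      273    sun             276
3      196   rain             199
4      138    fog             141
5      277   rain             280
6       28   rain              31
7      123    sun             126
8      136  cloud             139
filter rows where rain_mm >= 138:
   rain_mm  cond  rain_mm_plus_3
0      140   fog             143
1      143   fog             146
2      273   sun             276
3      196  rain             199
4      138   fog             141
5      277  rain             280
take first 3 rows:
   rain_mm cond  rain_mm_plus_3
0      140  fog             143
1      143  fog             146
2      273  sun             276
Reading off the sum of column 'rain_mm_plus_3', we get 565.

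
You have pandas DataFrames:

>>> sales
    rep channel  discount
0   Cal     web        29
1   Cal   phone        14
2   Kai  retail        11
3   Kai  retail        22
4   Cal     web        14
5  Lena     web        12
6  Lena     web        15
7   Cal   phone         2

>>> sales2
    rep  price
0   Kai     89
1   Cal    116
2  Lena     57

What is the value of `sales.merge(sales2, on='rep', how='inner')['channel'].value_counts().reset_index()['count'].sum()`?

8

merge on 'rep' (how='inner') → 8 rows:
    rep channel  discount  price
0   Cal     web        29    116
1   Cal   phone        14    116
2   Kai  retail        11     89
3   Kai  retail        22     89
4   Cal     web        14    116
5  Lena     web        12     57
6  Lena     web        15     57
7   Cal   phone         2    116
value_counts of channel:
channel
web       4
phone     2
retail    2
Name: count, dtype: int64
reset_index():
  channel  count
0     web      4
1   phone      2
2  retail      2
The sum of column 'count' is 8.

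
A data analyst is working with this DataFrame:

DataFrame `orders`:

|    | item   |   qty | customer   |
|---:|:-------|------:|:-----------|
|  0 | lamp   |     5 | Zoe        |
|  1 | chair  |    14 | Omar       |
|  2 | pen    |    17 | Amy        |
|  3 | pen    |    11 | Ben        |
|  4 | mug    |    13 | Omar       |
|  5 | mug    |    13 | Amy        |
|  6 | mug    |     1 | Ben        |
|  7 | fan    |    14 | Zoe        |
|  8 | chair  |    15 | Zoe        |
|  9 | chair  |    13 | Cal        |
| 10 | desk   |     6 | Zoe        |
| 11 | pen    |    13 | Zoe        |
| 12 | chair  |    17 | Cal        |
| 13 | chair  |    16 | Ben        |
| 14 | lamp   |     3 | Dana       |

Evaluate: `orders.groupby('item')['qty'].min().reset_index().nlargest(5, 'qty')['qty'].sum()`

47

group by item, min of qty:
item
chair    13
desk      6
fan      14
lamp      3
mug       1
pen      11
Name: qty, dtype: int64
reset_index():
    item  qty
0  chair   13
1   desk    6
2    fan   14
3   lamp    3
4    mug    1
5    pen   11
take 5 rows with largest qty:
    item  qty
2    fan   14
0  chair   13
5    pen   11
1   desk    6
3   lamp    3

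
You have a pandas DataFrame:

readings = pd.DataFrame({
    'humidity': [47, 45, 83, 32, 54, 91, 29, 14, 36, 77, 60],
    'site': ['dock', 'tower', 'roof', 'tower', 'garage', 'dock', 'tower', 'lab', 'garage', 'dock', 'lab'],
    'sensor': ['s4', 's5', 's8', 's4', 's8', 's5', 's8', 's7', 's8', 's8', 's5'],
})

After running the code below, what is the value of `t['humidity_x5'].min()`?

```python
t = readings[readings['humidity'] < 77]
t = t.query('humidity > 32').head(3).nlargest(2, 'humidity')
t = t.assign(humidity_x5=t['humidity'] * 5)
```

filter rows where humidity < 77:
    humidity    site sensor
0         47    dock     s4
1         45   tower     s5
3         32   tower     s4
4         54  garage     s8
6         29   tower     s8
7         14     lab     s7
8         36  garage     s8
10        60     lab     s5
filter rows where humidity > 32:
    humidity    site sensor
0         47    dock     s4
1         45   tower     s5
4         54  garage     s8
8         36  garage     s8
10        60     lab     s5
take first 3 rows:
   humidity    site sensor
0        47    dock     s4
1        45   tower     s5
4        54  garage     s8
take 2 rows with largest humidity:
   humidity    site sensor
4        54  garage     s8
0        47    dock     s4
add column humidity_x5 = t['humidity'] * 5:
   humidity    site sensor  humidity_x5
4        54  garage     s8          270
0        47    dock     s4          235
Reading off the min of column 'humidity_x5', we get 235.

235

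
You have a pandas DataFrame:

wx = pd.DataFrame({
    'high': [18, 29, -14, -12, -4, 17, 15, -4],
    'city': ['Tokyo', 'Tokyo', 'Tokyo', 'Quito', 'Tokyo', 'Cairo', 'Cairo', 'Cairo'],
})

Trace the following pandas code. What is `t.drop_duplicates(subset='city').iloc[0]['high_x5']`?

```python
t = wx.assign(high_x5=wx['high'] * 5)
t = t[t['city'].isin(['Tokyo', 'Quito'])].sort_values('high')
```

add column high_x5 = wx['high'] * 5:
   high   city  high_x5
0    18  Tokyo       90
1    29  Tokyo      145
2   -14  Tokyo      -70
3   -12  Quito      -60
4    -4  Tokyo      -20
5    17  Cairo       85
6    15  Cairo       75
7    -4  Cairo      -20
filter rows where city in ['Tokyo', 'Quito']:
   high   city  high_x5
0    18  Tokyo       90
1    29  Tokyo      145
2   -14  Tokyo      -70
3   -12  Quito      -60
4    -4  Tokyo      -20
sort by high:
   high   city  high_x5
2   -14  Tokyo      -70
3   -12  Quito      -60
4    -4  Tokyo      -20
0    18  Tokyo       90
1    29  Tokyo      145
drop duplicate city (keep=first):
   high   city  high_x5
2   -14  Tokyo      -70
3   -12  Quito      -60
Reading off the value at position 0, column 'high_x5', we get -70.

-70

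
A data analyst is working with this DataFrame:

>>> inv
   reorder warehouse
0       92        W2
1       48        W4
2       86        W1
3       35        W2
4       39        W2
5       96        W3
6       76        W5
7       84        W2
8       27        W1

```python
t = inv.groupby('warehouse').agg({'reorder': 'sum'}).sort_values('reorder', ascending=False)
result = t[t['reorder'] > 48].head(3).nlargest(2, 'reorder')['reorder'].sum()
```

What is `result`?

group by warehouse, sum of reorder:
           reorder
warehouse         
W1             113
W2             250
W3              96
W4              48
W5              76
sort by reorder descending:
           reorder
warehouse         
W2             250
W1             113
W3              96
W5              76
W4              48
filter rows where reorder > 48:
           reorder
warehouse         
W2             250
W1             113
W3              96
W5              76
take first 3 rows:
           reorder
warehouse         
W2             250
W1             113
W3              96
take 2 rows with largest reorder:
           reorder
warehouse         
W2             250
W1             113
sum of column 'reorder' → 363

363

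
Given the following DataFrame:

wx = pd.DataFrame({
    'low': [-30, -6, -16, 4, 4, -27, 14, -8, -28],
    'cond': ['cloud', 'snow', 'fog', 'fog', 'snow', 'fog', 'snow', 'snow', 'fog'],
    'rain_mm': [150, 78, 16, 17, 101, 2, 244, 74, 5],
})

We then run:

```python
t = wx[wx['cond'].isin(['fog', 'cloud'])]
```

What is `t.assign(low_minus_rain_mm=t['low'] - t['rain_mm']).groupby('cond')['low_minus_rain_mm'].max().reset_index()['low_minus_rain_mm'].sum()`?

filter rows where cond in ['fog', 'cloud']:
   low   cond  rain_mm
0  -30  cloud      150
2  -16    fog       16
3    4    fog       17
5  -27    fog        2
8  -28    fog        5
add column low_minus_rain_mm = t['low'] - t['rain_mm']:
   low   cond  rain_mm  low_minus_rain_mm
0  -30  cloud      150               -180
2  -16    fog       16                -32
3    4    fog       17                -13
5  -27    fog        2                -29
8  -28    fog        5                -33
group by cond, max of low_minus_rain_mm:
cond
cloud   -180
fog      -13
Name: low_minus_rain_mm, dtype: int64
reset_index():
    cond  low_minus_rain_mm
0  cloud               -180
1    fog                -13
So sum() = -193.

-193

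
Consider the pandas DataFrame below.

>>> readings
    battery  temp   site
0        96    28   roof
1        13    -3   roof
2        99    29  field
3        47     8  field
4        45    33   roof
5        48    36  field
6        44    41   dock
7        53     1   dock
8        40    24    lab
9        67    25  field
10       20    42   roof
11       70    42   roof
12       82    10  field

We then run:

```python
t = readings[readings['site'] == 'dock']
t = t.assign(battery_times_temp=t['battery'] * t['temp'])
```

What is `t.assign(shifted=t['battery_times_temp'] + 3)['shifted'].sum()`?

1863

filter rows where site == 'dock':
   battery  temp  site
6       44    41  dock
7       53     1  dock
add column battery_times_temp = t['battery'] * t['temp']:
   battery  temp  site  battery_times_temp
6       44    41  dock                1804
7       53     1  dock                  53
add column shifted = t['battery_times_temp'] + 3:
   battery  temp  site  battery_times_temp  shifted
6       44    41  dock                1804     1807
7       53     1  dock                  53       56
Then the sum of column 'shifted': 1863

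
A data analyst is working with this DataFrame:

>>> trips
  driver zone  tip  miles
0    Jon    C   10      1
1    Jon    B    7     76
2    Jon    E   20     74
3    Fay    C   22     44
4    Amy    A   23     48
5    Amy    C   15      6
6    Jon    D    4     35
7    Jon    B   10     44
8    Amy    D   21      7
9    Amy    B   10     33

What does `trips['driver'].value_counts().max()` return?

value_counts of driver:
driver
Jon    5
Amy    4
Fay    1
Name: count, dtype: int64

5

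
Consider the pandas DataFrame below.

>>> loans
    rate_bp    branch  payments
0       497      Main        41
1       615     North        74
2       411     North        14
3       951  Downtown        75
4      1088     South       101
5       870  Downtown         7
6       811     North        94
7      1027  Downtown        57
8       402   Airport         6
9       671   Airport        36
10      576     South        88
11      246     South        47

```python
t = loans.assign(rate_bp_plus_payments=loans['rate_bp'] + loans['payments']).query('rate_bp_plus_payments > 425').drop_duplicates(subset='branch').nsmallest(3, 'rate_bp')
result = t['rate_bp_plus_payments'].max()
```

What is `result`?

707

add column rate_bp_plus_payments = loans['rate_bp'] + loans['payments']:
    rate_bp    branch  payments  rate_bp_plus_payments
0       497      Main        41                    538
1       615     North        74                    689
2       411     North        14                    425
3       951  Downtown        75                   1026
4      1088     South       101                   1189
5       870  Downtown         7                    877
6       811     North        94                    905
7      1027  Downtown        57                   1084
8       402   Airport         6                    408
9       671   Airport        36                    707
10      576     South        88                    664
11      246     South        47                    293
filter rows where rate_bp_plus_payments > 425:
    rate_bp    branch  payments  rate_bp_plus_payments
0       497      Main        41                    538
1       615     North        74                    689
3       951  Downtown        75                   1026
4      1088     South       101                   1189
5       870  Downtown         7                    877
6       811     North        94                    905
7      1027  Downtown        57                   1084
9       671   Airport        36                    707
10      576     South        88                    664
drop duplicate branch (keep=first):
   rate_bp    branch  payments  rate_bp_plus_payments
0      497      Main        41                    538
1      615     North        74                    689
3      951  Downtown        75                   1026
4     1088     South       101                   1189
9      671   Airport        36                    707
take 3 rows with smallest rate_bp:
   rate_bp   branch  payments  rate_bp_plus_payments
0      497     Main        41                    538
1      615    North        74                    689
9      671  Airport        36                    707
max of column 'rate_bp_plus_payments' → 707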